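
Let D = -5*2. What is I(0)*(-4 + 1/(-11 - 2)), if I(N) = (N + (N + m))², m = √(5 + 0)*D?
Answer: -26500/13 ≈ -2038.5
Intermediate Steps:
D = -10
m = -10*√5 (m = √(5 + 0)*(-10) = √5*(-10) = -10*√5 ≈ -22.361)
I(N) = (-10*√5 + 2*N)² (I(N) = (N + (N - 10*√5))² = (-10*√5 + 2*N)²)
I(0)*(-4 + 1/(-11 - 2)) = (4*(0 - 5*√5)²)*(-4 + 1/(-11 - 2)) = (4*(-5*√5)²)*(-4 + 1/(-13)) = (4*125)*(-4 - 1/13) = 500*(-53/13) = -26500/13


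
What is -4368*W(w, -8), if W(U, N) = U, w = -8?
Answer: 34944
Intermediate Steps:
-4368*W(w, -8) = -4368*(-8) = 34944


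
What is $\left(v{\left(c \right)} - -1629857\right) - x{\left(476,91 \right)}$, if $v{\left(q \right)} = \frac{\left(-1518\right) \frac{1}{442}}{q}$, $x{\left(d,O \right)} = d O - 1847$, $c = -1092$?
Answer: $\frac{127776284525}{80444} \approx 1.5884 \cdot 10^{6}$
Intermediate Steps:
$x{\left(d,O \right)} = -1847 + O d$ ($x{\left(d,O \right)} = O d - 1847 = -1847 + O d$)
$v{\left(q \right)} = - \frac{759}{221 q}$ ($v{\left(q \right)} = \frac{\left(-1518\right) \frac{1}{442}}{q} = - \frac{759}{221 q}$)
$\left(v{\left(c \right)} - -1629857\right) - x{\left(476,91 \right)} = \left(- \frac{759}{221 \left(-1092\right)} - -1629857\right) - \left(-1847 + 91 \cdot 476\right) = \left(\left(- \frac{759}{221}\right) \left(- \frac{1}{1092}\right) + 1629857\right) - \left(-1847 + 43316\right) = \left(\frac{253}{80444} + 1629857\right) - 41469 = \frac{131112216761}{80444} - 41469 = \frac{127776284525}{80444}$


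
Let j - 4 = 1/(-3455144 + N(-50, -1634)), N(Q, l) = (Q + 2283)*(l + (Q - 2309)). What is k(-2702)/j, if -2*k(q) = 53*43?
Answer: -28194678127/98972102 ≈ -284.88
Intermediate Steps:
N(Q, l) = (2283 + Q)*(-2309 + Q + l) (N(Q, l) = (2283 + Q)*(l + (-2309 + Q)) = (2283 + Q)*(-2309 + Q + l))
k(q) = -2279/2 (k(q) = -53*43/2 = -½*2279 = -2279/2)
j = 49486051/12371513 (j = 4 + 1/(-3455144 + (-5271447 + (-50)² - 26*(-50) + 2283*(-1634) - 50*(-1634))) = 4 + 1/(-3455144 + (-5271447 + 2500 + 1300 - 3730422 + 81700)) = 4 + 1/(-3455144 - 8916369) = 4 + 1/(-12371513) = 4 - 1/12371513 = 49486051/12371513 ≈ 4.0000)
k(-2702)/j = -2279/(2*49486051/12371513) = -2279/2*12371513/49486051 = -28194678127/98972102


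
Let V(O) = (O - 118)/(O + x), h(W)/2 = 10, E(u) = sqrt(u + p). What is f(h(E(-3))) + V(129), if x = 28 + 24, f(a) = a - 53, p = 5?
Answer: -5962/181 ≈ -32.939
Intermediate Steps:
E(u) = sqrt(5 + u) (E(u) = sqrt(u + 5) = sqrt(5 + u))
h(W) = 20 (h(W) = 2*10 = 20)
f(a) = -53 + a
x = 52
V(O) = (-118 + O)/(52 + O) (V(O) = (O - 118)/(O + 52) = (-118 + O)/(52 + O))
f(h(E(-3))) + V(129) = (-53 + 20) + (-118 + 129)/(52 + 129) = -33 + 11/181 = -5962/181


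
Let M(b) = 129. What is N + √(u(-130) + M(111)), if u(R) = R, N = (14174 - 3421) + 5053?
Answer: 15806 + I ≈ 15806.0 + 1.0*I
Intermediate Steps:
N = 15806 (N = 10753 + 5053 = 15806)
N + √(u(-130) + M(111)) = 15806 + √(-130 + 129) = 15806 + √(-1) = 15806 + I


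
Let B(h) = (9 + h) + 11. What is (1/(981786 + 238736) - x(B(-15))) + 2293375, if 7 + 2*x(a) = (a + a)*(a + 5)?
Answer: 1399528943739/610261 ≈ 2.2933e+6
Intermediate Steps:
B(h) = 20 + h
x(a) = -7/2 + a*(5 + a) (x(a) = -7/2 + ((a + a)*(a + 5))/2 = -7/2 + ((2*a)*(5 + a))/2 = -7/2 + (2*a*(5 + a))/2 = -7/2 + a*(5 + a))
(1/(981786 + 238736) - x(B(-15))) + 2293375 = (1/(981786 + 238736) - (-7/2 + (20 - 15)**2 + 5*(20 - 15))) + 2293375 = (1/1220522 - (-7/2 + 5**2 + 5*5)) + 2293375 = (1/1220522 - (-7/2 + 25 + 25)) + 2293375 = (1/1220522 - 1*93/2) + 2293375 = (1/1220522 - 93/2) + 2293375 = -28377136/610261 + 2293375 = 1399528943739/610261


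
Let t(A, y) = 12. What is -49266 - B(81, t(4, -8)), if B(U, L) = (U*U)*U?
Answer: -580707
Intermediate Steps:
B(U, L) = U³ (B(U, L) = U²*U = U³)
-49266 - B(81, t(4, -8)) = -49266 - 1*81³ = -49266 - 1*531441 = -49266 - 531441 = -580707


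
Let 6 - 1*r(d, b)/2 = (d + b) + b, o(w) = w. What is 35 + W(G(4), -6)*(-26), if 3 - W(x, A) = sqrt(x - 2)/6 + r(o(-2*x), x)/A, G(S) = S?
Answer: -95 + 13*sqrt(2)/3 ≈ -88.872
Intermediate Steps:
r(d, b) = 12 - 4*b - 2*d (r(d, b) = 12 - 2*((d + b) + b) = 12 - 2*((b + d) + b) = 12 - 2*(d + 2*b) = 12 + (-4*b - 2*d) = 12 - 4*b - 2*d)
W(x, A) = 3 - 12/A - sqrt(-2 + x)/6 (W(x, A) = 3 - (sqrt(x - 2)/6 + (12 - 4*x - (-4)*x)/A) = 3 - (sqrt(-2 + x)*(1/6) + (12 - 4*x + 4*x)/A) = 3 - (sqrt(-2 + x)/6 + 12/A) = 3 - (12/A + sqrt(-2 + x)/6) = 3 + (-12/A - sqrt(-2 + x)/6) = 3 - 12/A - sqrt(-2 + x)/6)
35 + W(G(4), -6)*(-26) = 35 + (3 - 12/(-6) - sqrt(-2 + 4)/6)*(-26) = 35 + (3 - 12*(-1/6) - sqrt(2)/6)*(-26) = 35 + (3 + 2 - sqrt(2)/6)*(-26) = 35 + (5 - sqrt(2)/6)*(-26) = 35 + (-130 + 13*sqrt(2)/3) = -95 + 13*sqrt(2)/3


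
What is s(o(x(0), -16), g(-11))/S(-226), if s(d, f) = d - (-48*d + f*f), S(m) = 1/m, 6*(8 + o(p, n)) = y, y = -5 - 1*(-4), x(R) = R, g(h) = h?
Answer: 353351/3 ≈ 1.1778e+5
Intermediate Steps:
y = -1 (y = -5 + 4 = -1)
o(p, n) = -49/6 (o(p, n) = -8 + (⅙)*(-1) = -8 - ⅙ = -49/6)
s(d, f) = -f² + 49*d (s(d, f) = d - (-48*d + f²) = d - (f² - 48*d) = d + (-f² + 48*d) = -f² + 49*d)
s(o(x(0), -16), g(-11))/S(-226) = (-1*(-11)² + 49*(-49/6))/(1/(-226)) = (-1*121 - 2401/6)/(-1/226) = (-121 - 2401/6)*(-226) = -3127/6*(-226) = 353351/3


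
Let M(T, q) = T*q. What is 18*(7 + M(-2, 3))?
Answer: 18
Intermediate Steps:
18*(7 + M(-2, 3)) = 18*(7 - 2*3) = 18*(7 - 6) = 18*1 = 18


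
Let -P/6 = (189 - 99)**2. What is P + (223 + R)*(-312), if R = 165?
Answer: -169656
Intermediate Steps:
P = -48600 (P = -6*(189 - 99)**2 = -6*90**2 = -6*8100 = -48600)
P + (223 + R)*(-312) = -48600 + (223 + 165)*(-312) = -48600 + 388*(-312) = -48600 - 121056 = -169656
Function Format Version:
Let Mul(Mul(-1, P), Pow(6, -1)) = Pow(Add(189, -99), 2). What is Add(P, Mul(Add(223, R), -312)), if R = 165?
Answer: -169656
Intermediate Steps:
P = -48600 (P = Mul(-6, Pow(Add(189, -99), 2)) = Mul(-6, Pow(90, 2)) = Mul(-6, 8100) = -48600)
Add(P, Mul(Add(223, R), -312)) = Add(-48600, Mul(Add(223, 165), -312)) = Add(-48600, Mul(388, -312)) = Add(-48600, -121056) = -169656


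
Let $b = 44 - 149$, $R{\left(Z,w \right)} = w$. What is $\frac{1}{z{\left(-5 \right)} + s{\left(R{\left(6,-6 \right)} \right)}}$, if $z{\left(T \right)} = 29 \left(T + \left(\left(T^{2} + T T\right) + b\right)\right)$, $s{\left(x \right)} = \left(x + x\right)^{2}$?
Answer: $- \frac{1}{1596} \approx -0.00062657$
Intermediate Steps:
$s{\left(x \right)} = 4 x^{2}$ ($s{\left(x \right)} = \left(2 x\right)^{2} = 4 x^{2}$)
$b = -105$
$z{\left(T \right)} = -3045 + 29 T + 58 T^{2}$ ($z{\left(T \right)} = 29 \left(T - \left(105 - T^{2} - T T\right)\right) = 29 \left(T + \left(\left(T^{2} + T^{2}\right) - 105\right)\right) = 29 \left(T + \left(2 T^{2} - 105\right)\right) = 29 \left(T + \left(-105 + 2 T^{2}\right)\right) = 29 \left(-105 + T + 2 T^{2}\right) = -3045 + 29 T + 58 T^{2}$)
$\frac{1}{z{\left(-5 \right)} + s{\left(R{\left(6,-6 \right)} \right)}} = \frac{1}{\left(-3045 + 29 \left(-5\right) + 58 \left(-5\right)^{2}\right) + 4 \left(-6\right)^{2}} = \frac{1}{\left(-3045 - 145 + 58 \cdot 25\right) + 4 \cdot 36} = \frac{1}{\left(-3045 - 145 + 1450\right) + 144} = \frac{1}{-1740 + 144} = \frac{1}{-1596} = - \frac{1}{1596}$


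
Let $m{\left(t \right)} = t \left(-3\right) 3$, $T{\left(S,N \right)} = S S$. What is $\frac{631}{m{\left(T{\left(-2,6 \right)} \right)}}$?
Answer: $- \frac{631}{36} \approx -17.528$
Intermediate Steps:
$T{\left(S,N \right)} = S^{2}$
$m{\left(t \right)} = - 9 t$ ($m{\left(t \right)} = - 3 t 3 = - 9 t$)
$\frac{631}{m{\left(T{\left(-2,6 \right)} \right)}} = \frac{631}{\left(-9\right) \left(-2\right)^{2}} = \frac{631}{\left(-9\right) 4} = \frac{631}{-36} = 631 \left(- \frac{1}{36}\right) = - \frac{631}{36}$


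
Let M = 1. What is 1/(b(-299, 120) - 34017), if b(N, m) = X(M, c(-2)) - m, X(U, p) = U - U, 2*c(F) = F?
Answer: -1/34137 ≈ -2.9294e-5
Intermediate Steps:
c(F) = F/2
X(U, p) = 0
b(N, m) = -m (b(N, m) = 0 - m = -m)
1/(b(-299, 120) - 34017) = 1/(-1*120 - 34017) = 1/(-120 - 34017) = 1/(-34137) = -1/34137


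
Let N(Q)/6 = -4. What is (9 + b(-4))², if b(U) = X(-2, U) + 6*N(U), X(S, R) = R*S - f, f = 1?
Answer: 16384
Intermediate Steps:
N(Q) = -24 (N(Q) = 6*(-4) = -24)
X(S, R) = -1 + R*S (X(S, R) = R*S - 1*1 = R*S - 1 = -1 + R*S)
b(U) = -145 - 2*U (b(U) = (-1 + U*(-2)) + 6*(-24) = (-1 - 2*U) - 144 = -145 - 2*U)
(9 + b(-4))² = (9 + (-145 - 2*(-4)))² = (9 + (-145 + 8))² = (9 - 137)² = (-128)² = 16384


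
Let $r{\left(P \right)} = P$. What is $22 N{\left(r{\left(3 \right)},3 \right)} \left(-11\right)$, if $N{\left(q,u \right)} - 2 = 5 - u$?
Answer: $-968$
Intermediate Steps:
$N{\left(q,u \right)} = 7 - u$ ($N{\left(q,u \right)} = 2 - \left(-5 + u\right) = 7 - u$)
$22 N{\left(r{\left(3 \right)},3 \right)} \left(-11\right) = 22 \left(7 - 3\right) \left(-11\right) = 22 \cdot 4 \left(-11\right) = 88 \left(-11\right) = -968$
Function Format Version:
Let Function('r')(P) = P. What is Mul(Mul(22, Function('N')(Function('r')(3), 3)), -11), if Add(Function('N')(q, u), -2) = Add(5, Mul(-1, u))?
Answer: -968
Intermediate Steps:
Function('N')(q, u) = Add(7, Mul(-1, u)) (Function('N')(q, u) = Add(2, Add(5, Mul(-1, u))) = Add(7, Mul(-1, u)))
Mul(Mul(22, Function('N')(Function('r')(3), 3)), -11) = Mul(Mul(22, Add(7, Mul(-1, 3))), -11) = Mul(Mul(22, Add(7, -3)), -11) = Mul(Mul(22, 4), -11) = Mul(88, -11) = -968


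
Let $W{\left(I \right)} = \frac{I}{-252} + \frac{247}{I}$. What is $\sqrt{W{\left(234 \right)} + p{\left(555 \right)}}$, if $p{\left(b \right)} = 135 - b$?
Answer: $\frac{2 i \sqrt{46291}}{21} \approx 20.491 i$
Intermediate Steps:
$W{\left(I \right)} = \frac{247}{I} - \frac{I}{252}$ ($W{\left(I \right)} = I \left(- \frac{1}{252}\right) + \frac{247}{I} = - \frac{I}{252} + \frac{247}{I} = \frac{247}{I} - \frac{I}{252}$)
$\sqrt{W{\left(234 \right)} + p{\left(555 \right)}} = \sqrt{\left(\frac{247}{234} - \frac{13}{14}\right) + \left(135 - 555\right)} = \sqrt{\left(247 \cdot \frac{1}{234} - \frac{13}{14}\right) + \left(135 - 555\right)} = \sqrt{\left(\frac{19}{18} - \frac{13}{14}\right) - 420} = \sqrt{\frac{8}{63} - 420} = \sqrt{- \frac{26452}{63}} = \frac{2 i \sqrt{46291}}{21}$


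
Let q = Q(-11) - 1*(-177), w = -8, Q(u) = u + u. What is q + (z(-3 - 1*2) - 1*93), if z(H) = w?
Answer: 54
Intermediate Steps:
Q(u) = 2*u
z(H) = -8
q = 155 (q = 2*(-11) - 1*(-177) = -22 + 177 = 155)
q + (z(-3 - 1*2) - 1*93) = 155 + (-8 - 1*93) = 155 + (-8 - 93) = 155 - 101 = 54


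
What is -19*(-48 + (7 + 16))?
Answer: 475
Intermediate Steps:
-19*(-48 + (7 + 16)) = -19*(-48 + 23) = -19*(-25) = 475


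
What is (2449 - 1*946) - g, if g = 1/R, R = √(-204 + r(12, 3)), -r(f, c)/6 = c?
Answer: 1503 + I*√222/222 ≈ 1503.0 + 0.067116*I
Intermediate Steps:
r(f, c) = -6*c
R = I*√222 (R = √(-204 - 6*3) = √(-204 - 18) = √(-222) = I*√222 ≈ 14.9*I)
g = -I*√222/222 (g = 1/(I*√222) = -I*√222/222 ≈ -0.067116*I)
(2449 - 1*946) - g = (2449 - 1*946) - (-1)*I*√222/222 = (2449 - 946) + I*√222/222 = 1503 + I*√222/222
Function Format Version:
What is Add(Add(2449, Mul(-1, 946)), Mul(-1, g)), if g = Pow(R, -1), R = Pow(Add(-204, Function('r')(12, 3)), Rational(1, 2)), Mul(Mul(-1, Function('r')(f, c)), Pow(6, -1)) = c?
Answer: Add(1503, Mul(Rational(1, 222), I, Pow(222, Rational(1, 2)))) ≈ Add(1503.0, Mul(0.067116, I))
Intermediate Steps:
Function('r')(f, c) = Mul(-6, c)
R = Mul(I, Pow(222, Rational(1, 2))) (R = Pow(Add(-204, Mul(-6, 3)), Rational(1, 2)) = Pow(Add(-204, -18), Rational(1, 2)) = Pow(-222, Rational(1, 2)) = Mul(I, Pow(222, Rational(1, 2))) ≈ Mul(14.900, I))
g = Mul(Rational(-1, 222), I, Pow(222, Rational(1, 2))) (g = Pow(Mul(I, Pow(222, Rational(1, 2))), -1) = Mul(Rational(-1, 222), I, Pow(222, Rational(1, 2))) ≈ Mul(-0.067116, I))
Add(Add(2449, Mul(-1, 946)), Mul(-1, g)) = Add(Add(2449, Mul(-1, 946)), Mul(-1, Mul(Rational(-1, 222), I, Pow(222, Rational(1, 2))))) = Add(Add(2449, -946), Mul(Rational(1, 222), I, Pow(222, Rational(1, 2)))) = Add(1503, Mul(Rational(1, 222), I, Pow(222, Rational(1, 2))))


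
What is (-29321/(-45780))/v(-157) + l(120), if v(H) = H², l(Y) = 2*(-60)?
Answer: -1242309331/10352580 ≈ -120.00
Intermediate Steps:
l(Y) = -120
(-29321/(-45780))/v(-157) + l(120) = (-29321/(-45780))/((-157)²) - 120 = -29321*(-1/45780)/24649 - 120 = (269/420)*(1/24649) - 120 = 269/10352580 - 120 = -1242309331/10352580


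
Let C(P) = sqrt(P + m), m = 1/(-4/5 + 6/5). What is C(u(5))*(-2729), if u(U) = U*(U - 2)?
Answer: -2729*sqrt(70)/2 ≈ -11416.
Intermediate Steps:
m = 5/2 (m = 1/(-4*1/5 + 6*(1/5)) = 1/(-4/5 + 6/5) = 1/(2/5) = 5/2 ≈ 2.5000)
u(U) = U*(-2 + U)
C(P) = sqrt(5/2 + P) (C(P) = sqrt(P + 5/2) = sqrt(5/2 + P))
C(u(5))*(-2729) = (sqrt(10 + 4*(5*(-2 + 5)))/2)*(-2729) = (sqrt(10 + 4*(5*3))/2)*(-2729) = (sqrt(10 + 4*15)/2)*(-2729) = (sqrt(10 + 60)/2)*(-2729) = (sqrt(70)/2)*(-2729) = -2729*sqrt(70)/2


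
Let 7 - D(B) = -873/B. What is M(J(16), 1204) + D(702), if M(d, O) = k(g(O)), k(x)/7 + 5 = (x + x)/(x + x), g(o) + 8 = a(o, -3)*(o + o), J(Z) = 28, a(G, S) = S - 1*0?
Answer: -1541/78 ≈ -19.756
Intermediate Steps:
a(G, S) = S (a(G, S) = S + 0 = S)
g(o) = -8 - 6*o (g(o) = -8 - 3*(o + o) = -8 - 6*o)
k(x) = -28 (k(x) = -35 + 7*((x + x)/(x + x)) = -35 + 7*((2*x)/((2*x))) = -35 + 7*((2*x)*(1/(2*x))) = -35 + 7*1 = -35 + 7 = -28)
M(d, O) = -28
D(B) = 7 + 873/B (D(B) = 7 - (-873)/B = 7 + 873/B)
M(J(16), 1204) + D(702) = -28 + (7 + 873/702) = -28 + (7 + 873*(1/702)) = -28 + (7 + 97/78) = -28 + 643/78 = -1541/78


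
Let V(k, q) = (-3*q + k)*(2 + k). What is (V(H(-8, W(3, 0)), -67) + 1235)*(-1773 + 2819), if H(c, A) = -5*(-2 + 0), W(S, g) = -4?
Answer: 3940282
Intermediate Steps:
H(c, A) = 10 (H(c, A) = -5*(-2) = 10)
V(k, q) = (2 + k)*(k - 3*q) (V(k, q) = (k - 3*q)*(2 + k) = (2 + k)*(k - 3*q))
(V(H(-8, W(3, 0)), -67) + 1235)*(-1773 + 2819) = ((10**2 - 6*(-67) + 2*10 - 3*10*(-67)) + 1235)*(-1773 + 2819) = ((100 + 402 + 20 + 2010) + 1235)*1046 = (2532 + 1235)*1046 = 3767*1046 = 3940282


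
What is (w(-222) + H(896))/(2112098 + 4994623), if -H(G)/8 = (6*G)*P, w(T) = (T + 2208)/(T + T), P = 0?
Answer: -331/525897354 ≈ -6.2940e-7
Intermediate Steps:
w(T) = (2208 + T)/(2*T) (w(T) = (2208 + T)/((2*T)) = (2208 + T)*(1/(2*T)) = (2208 + T)/(2*T))
H(G) = 0 (H(G) = -8*6*G*0 = -8*0 = 0)
(w(-222) + H(896))/(2112098 + 4994623) = ((1/2)*(2208 - 222)/(-222) + 0)/(2112098 + 4994623) = ((1/2)*(-1/222)*1986 + 0)/7106721 = (-331/74 + 0)*(1/7106721) = -331/74*1/7106721 = -331/525897354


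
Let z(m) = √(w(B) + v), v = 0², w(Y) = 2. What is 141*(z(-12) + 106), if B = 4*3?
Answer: 14946 + 141*√2 ≈ 15145.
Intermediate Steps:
B = 12
v = 0
z(m) = √2 (z(m) = √(2 + 0) = √2)
141*(z(-12) + 106) = 141*(√2 + 106) = 141*(106 + √2) = 14946 + 141*√2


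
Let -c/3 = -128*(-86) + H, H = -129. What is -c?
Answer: 32637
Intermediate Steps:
c = -32637 (c = -3*(-128*(-86) - 129) = -3*(11008 - 129) = -3*10879 = -32637)
-c = -1*(-32637) = 32637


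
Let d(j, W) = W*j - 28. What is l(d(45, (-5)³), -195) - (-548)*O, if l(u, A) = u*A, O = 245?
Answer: 1236595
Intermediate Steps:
d(j, W) = -28 + W*j
l(u, A) = A*u
l(d(45, (-5)³), -195) - (-548)*O = -195*(-28 + (-5)³*45) - (-548)*245 = -195*(-28 - 125*45) - 1*(-134260) = -195*(-28 - 5625) + 134260 = -195*(-5653) + 134260 = 1102335 + 134260 = 1236595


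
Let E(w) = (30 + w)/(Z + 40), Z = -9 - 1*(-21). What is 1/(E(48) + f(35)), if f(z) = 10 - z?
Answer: -2/47 ≈ -0.042553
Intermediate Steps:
Z = 12 (Z = -9 + 21 = 12)
E(w) = 15/26 + w/52 (E(w) = (30 + w)/(12 + 40) = (30 + w)/52 = (30 + w)*(1/52) = 15/26 + w/52)
1/(E(48) + f(35)) = 1/((15/26 + (1/52)*48) + (10 - 1*35)) = 1/((15/26 + 12/13) + (10 - 35)) = 1/(3/2 - 25) = 1/(-47/2) = -2/47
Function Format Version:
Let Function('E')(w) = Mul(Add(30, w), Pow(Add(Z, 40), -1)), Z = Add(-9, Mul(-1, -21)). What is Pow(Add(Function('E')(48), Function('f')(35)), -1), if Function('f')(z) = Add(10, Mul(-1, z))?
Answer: Rational(-2, 47) ≈ -0.042553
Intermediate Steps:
Z = 12 (Z = Add(-9, 21) = 12)
Function('E')(w) = Add(Rational(15, 26), Mul(Rational(1, 52), w)) (Function('E')(w) = Mul(Add(30, w), Pow(Add(12, 40), -1)) = Mul(Add(30, w), Pow(52, -1)) = Mul(Add(30, w), Rational(1, 52)) = Add(Rational(15, 26), Mul(Rational(1, 52), w)))
Pow(Add(Function('E')(48), Function('f')(35)), -1) = Pow(Add(Add(Rational(15, 26), Mul(Rational(1, 52), 48)), Add(10, Mul(-1, 35))), -1) = Pow(Add(Add(Rational(15, 26), Rational(12, 13)), Add(10, -35)), -1) = Pow(Add(Rational(3, 2), -25), -1) = Pow(Rational(-47, 2), -1) = Rational(-2, 47)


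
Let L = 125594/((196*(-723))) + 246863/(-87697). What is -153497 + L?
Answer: -136257819188971/887669034 ≈ -1.5350e+5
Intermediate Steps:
L = -3285477073/887669034 (L = 125594/(-141708) + 246863*(-1/87697) = 125594*(-1/141708) - 246863/87697 = -8971/10122 - 246863/87697 = -3285477073/887669034 ≈ -3.7012)
-153497 + L = -153497 - 3285477073/887669034 = -136257819188971/887669034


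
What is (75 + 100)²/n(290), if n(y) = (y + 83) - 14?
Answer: 30625/359 ≈ 85.306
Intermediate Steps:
n(y) = 69 + y (n(y) = (83 + y) - 14 = 69 + y)
(75 + 100)²/n(290) = (75 + 100)²/(69 + 290) = 175²/359 = 30625*(1/359) = 30625/359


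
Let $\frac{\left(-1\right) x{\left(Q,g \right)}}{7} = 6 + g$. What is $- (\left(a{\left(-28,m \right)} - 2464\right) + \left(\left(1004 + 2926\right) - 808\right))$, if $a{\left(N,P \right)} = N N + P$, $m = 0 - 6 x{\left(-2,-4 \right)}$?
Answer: $-1526$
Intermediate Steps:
$x{\left(Q,g \right)} = -42 - 7 g$ ($x{\left(Q,g \right)} = - 7 \left(6 + g\right) = -42 - 7 g$)
$m = 84$ ($m = 0 - 6 \left(-42 - -28\right) = 0 - 6 \left(-42 + 28\right) = 0 - -84 = 0 + 84 = 84$)
$a{\left(N,P \right)} = P + N^{2}$ ($a{\left(N,P \right)} = N^{2} + P = P + N^{2}$)
$- (\left(a{\left(-28,m \right)} - 2464\right) + \left(\left(1004 + 2926\right) - 808\right)) = - (\left(\left(84 + \left(-28\right)^{2}\right) - 2464\right) + \left(\left(1004 + 2926\right) - 808\right)) = - (\left(\left(84 + 784\right) - 2464\right) + \left(3930 - 808\right)) = - (\left(868 - 2464\right) + 3122) = - (-1596 + 3122) = \left(-1\right) 1526 = -1526$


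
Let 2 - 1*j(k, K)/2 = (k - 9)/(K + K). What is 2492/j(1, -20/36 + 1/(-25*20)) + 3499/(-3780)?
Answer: -5931256469/24535980 ≈ -241.74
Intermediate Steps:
j(k, K) = 4 - (-9 + k)/K (j(k, K) = 4 - 2*(k - 9)/(K + K) = 4 - 2*(-9 + k)/(2*K) = 4 - 2*(-9 + k)*1/(2*K) = 4 - (-9 + k)/K)
2492/j(1, -20/36 + 1/(-25*20)) + 3499/(-3780) = 2492/(((9 - 1*1 + 4*(-20/36 + 1/(-25*20)))/(-20/36 + 1/(-25*20)))) + 3499/(-3780) = 2492/(((9 - 1 + 4*(-20*1/36 - 1/25*1/20))/(-20*1/36 - 1/25*1/20))) + 3499*(-1/3780) = 2492/(((9 - 1 + 4*(-5/9 - 1/500))/(-5/9 - 1/500))) - 3499/3780 = 2492/(((9 - 1 + 4*(-2509/4500))/(-2509/4500))) - 3499/3780 = 2492/((-4500*(9 - 1 - 2509/1125)/2509)) - 3499/3780 = 2492/((-4500/2509*6491/1125)) - 3499/3780 = 2492/(-25964/2509) - 3499/3780 = 2492*(-2509/25964) - 3499/3780 = -1563107/6491 - 3499/3780 = -5931256469/24535980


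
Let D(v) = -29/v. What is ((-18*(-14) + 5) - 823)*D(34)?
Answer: 8207/17 ≈ 482.76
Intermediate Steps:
((-18*(-14) + 5) - 823)*D(34) = ((-18*(-14) + 5) - 823)*(-29/34) = ((252 + 5) - 823)*(-29*1/34) = (257 - 823)*(-29/34) = -566*(-29/34) = 8207/17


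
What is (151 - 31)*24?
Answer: 2880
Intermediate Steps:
(151 - 31)*24 = 120*24 = 2880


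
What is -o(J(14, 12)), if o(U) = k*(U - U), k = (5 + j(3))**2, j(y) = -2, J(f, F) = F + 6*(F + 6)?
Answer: 0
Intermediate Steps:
J(f, F) = 36 + 7*F (J(f, F) = F + 6*(6 + F) = F + (36 + 6*F) = 36 + 7*F)
k = 9 (k = (5 - 2)**2 = 3**2 = 9)
o(U) = 0 (o(U) = 9*(U - U) = 9*0 = 0)
-o(J(14, 12)) = -1*0 = 0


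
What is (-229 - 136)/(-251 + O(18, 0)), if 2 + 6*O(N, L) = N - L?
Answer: 219/149 ≈ 1.4698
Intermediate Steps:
O(N, L) = -1/3 - L/6 + N/6 (O(N, L) = -1/3 + (N - L)/6 = -1/3 + (-L/6 + N/6) = -1/3 - L/6 + N/6)
(-229 - 136)/(-251 + O(18, 0)) = (-229 - 136)/(-251 + (-1/3 - 1/6*0 + (1/6)*18)) = -365/(-251 + (-1/3 + 0 + 3)) = -365/(-251 + 8/3) = -365/(-745/3) = -365*(-3/745) = 219/149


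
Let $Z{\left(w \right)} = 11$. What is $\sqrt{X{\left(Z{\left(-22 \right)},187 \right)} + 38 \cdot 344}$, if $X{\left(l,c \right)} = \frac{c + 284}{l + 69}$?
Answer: $\frac{\sqrt{5231155}}{20} \approx 114.36$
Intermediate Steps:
$X{\left(l,c \right)} = \frac{284 + c}{69 + l}$
$\sqrt{X{\left(Z{\left(-22 \right)},187 \right)} + 38 \cdot 344} = \sqrt{\frac{284 + 187}{69 + 11} + 38 \cdot 344} = \sqrt{\frac{1}{80} \cdot 471 + 13072} = \sqrt{\frac{471}{80} + 13072} = \sqrt{\frac{1046231}{80}} = \frac{\sqrt{5231155}}{20}$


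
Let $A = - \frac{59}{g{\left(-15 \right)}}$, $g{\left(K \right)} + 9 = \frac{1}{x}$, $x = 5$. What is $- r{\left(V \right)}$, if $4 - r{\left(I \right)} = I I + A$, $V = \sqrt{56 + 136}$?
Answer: $\frac{8567}{44} \approx 194.7$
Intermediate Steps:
$g{\left(K \right)} = - \frac{44}{5}$ ($g{\left(K \right)} = -9 + \frac{1}{5} = - \frac{44}{5}$)
$V = 8 \sqrt{3}$ ($V = \sqrt{192} = 8 \sqrt{3} \approx 13.856$)
$A = \frac{295}{44}$ ($A = - \frac{59}{- \frac{44}{5}} = \left(-59\right) \left(- \frac{5}{44}\right) = \frac{295}{44} \approx 6.7045$)
$r{\left(I \right)} = - \frac{119}{44} - I^{2}$ ($r{\left(I \right)} = 4 - \left(I I + \frac{295}{44}\right) = 4 - \left(I^{2} + \frac{295}{44}\right) = 4 - \left(\frac{295}{44} + I^{2}\right) = - \frac{119}{44} - I^{2}$)
$- r{\left(V \right)} = - (- \frac{119}{44} - \left(8 \sqrt{3}\right)^{2}) = - (- \frac{119}{44} - 192) = \left(-1\right) \left(- \frac{8567}{44}\right) = \frac{8567}{44}$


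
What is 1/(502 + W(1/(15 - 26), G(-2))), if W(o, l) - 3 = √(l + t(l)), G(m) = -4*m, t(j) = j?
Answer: 1/509 ≈ 0.0019646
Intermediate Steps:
W(o, l) = 3 + √2*√l (W(o, l) = 3 + √(l + l) = 3 + √(2*l) = 3 + √2*√l)
1/(502 + W(1/(15 - 26), G(-2))) = 1/(502 + (3 + √2*√(-4*(-2)))) = 1/(502 + (3 + √2*√8)) = 1/(502 + (3 + √2*(2*√2))) = 1/(502 + (3 + 4)) = 1/(502 + 7) = 1/509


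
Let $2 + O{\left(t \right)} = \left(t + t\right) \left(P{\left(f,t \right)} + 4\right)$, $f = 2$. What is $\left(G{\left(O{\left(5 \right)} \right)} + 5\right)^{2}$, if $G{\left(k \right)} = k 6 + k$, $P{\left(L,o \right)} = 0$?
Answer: $73441$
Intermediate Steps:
$O{\left(t \right)} = -2 + 8 t$ ($O{\left(t \right)} = -2 + \left(t + t\right) \left(0 + 4\right) = -2 + 2 t 4 = -2 + 8 t$)
$G{\left(k \right)} = 7 k$ ($G{\left(k \right)} = 6 k + k = 7 k$)
$\left(G{\left(O{\left(5 \right)} \right)} + 5\right)^{2} = \left(7 \left(-2 + 8 \cdot 5\right) + 5\right)^{2} = \left(7 \left(-2 + 40\right) + 5\right)^{2} = \left(7 \cdot 38 + 5\right)^{2} = \left(266 + 5\right)^{2} = 271^{2} = 73441$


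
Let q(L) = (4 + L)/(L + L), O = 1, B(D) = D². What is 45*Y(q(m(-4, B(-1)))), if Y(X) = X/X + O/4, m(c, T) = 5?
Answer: 225/4 ≈ 56.250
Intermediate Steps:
q(L) = (4 + L)/(2*L) (q(L) = (4 + L)/((2*L)) = (4 + L)*(1/(2*L)) = (4 + L)/(2*L))
Y(X) = 5/4 (Y(X) = X/X + 1/4 = 1 + 1*(¼) = 1 + ¼ = 5/4)
45*Y(q(m(-4, B(-1)))) = 45*(5/4) = 225/4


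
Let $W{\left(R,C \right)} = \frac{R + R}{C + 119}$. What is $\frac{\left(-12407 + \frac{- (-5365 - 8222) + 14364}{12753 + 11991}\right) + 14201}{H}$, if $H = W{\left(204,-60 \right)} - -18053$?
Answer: $\frac{873567511}{8788532680} \approx 0.099399$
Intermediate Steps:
$W{\left(R,C \right)} = \frac{2 R}{119 + C}$
$H = \frac{1065535}{59}$ ($H = 2 \cdot 204 \frac{1}{119 - 60} - -18053 = 2 \cdot 204 \cdot \frac{1}{59} + 18053 = \frac{408}{59} + 18053 = \frac{1065535}{59} \approx 18060.0$)
$\frac{\left(-12407 + \frac{- (-5365 - 8222) + 14364}{12753 + 11991}\right) + 14201}{H} = \frac{\left(-12407 + \frac{- (-5365 - 8222) + 14364}{12753 + 11991}\right) + 14201}{\frac{1065535}{59}} = \left(\left(-12407 + \frac{- (-5365 - 8222) + 14364}{24744}\right) + 14201\right) \frac{59}{1065535} = \left(\left(-12407 + \left(\left(-1\right) \left(-13587\right) + 14364\right) \frac{1}{24744}\right) + 14201\right) \frac{59}{1065535} = \left(\left(-12407 + \left(13587 + 14364\right) \frac{1}{24744}\right) + 14201\right) \frac{59}{1065535} = \left(\left(-12407 + 27951 \cdot \frac{1}{24744}\right) + 14201\right) \frac{59}{1065535} = \left(\left(-12407 + \frac{9317}{8248}\right) + 14201\right) \frac{59}{1065535} = \left(- \frac{102323619}{8248} + 14201\right) \frac{59}{1065535} = \frac{14806229}{8248} \cdot \frac{59}{1065535} = \frac{873567511}{8788532680}$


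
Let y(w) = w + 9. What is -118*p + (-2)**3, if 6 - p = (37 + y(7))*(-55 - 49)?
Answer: -651132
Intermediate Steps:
y(w) = 9 + w
p = 5518 (p = 6 - (37 + (9 + 7))*(-55 - 49) = 6 - (37 + 16)*(-104) = 6 - 53*(-104) = 6 - 1*(-5512) = 6 + 5512 = 5518)
-118*p + (-2)**3 = -118*5518 + (-2)**3 = -651124 - 8 = -651132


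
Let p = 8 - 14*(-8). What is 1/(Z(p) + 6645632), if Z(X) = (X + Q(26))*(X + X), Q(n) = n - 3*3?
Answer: 1/6678512 ≈ 1.4973e-7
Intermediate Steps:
p = 120 (p = 8 + 112 = 120)
Q(n) = -9 + n (Q(n) = n - 9 = -9 + n)
Z(X) = 2*X*(17 + X) (Z(X) = (X + (-9 + 26))*(X + X) = (X + 17)*(2*X) = (17 + X)*(2*X) = 2*X*(17 + X))
1/(Z(p) + 6645632) = 1/(2*120*(17 + 120) + 6645632) = 1/(2*120*137 + 6645632) = 1/(32880 + 6645632) = 1/6678512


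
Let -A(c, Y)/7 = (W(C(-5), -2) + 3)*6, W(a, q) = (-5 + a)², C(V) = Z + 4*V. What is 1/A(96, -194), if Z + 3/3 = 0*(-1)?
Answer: -1/28518 ≈ -3.5066e-5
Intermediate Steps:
Z = -1 (Z = -1 + 0*(-1) = -1 + 0 = -1)
C(V) = -1 + 4*V
A(c, Y) = -28518 (A(c, Y) = -7*((-5 + (-1 + 4*(-5)))² + 3)*6 = -7*((-5 + (-1 - 20))² + 3)*6 = -7*((-5 - 21)² + 3)*6 = -7*((-26)² + 3)*6 = -7*(676 + 3)*6 = -4753*6 = -7*4074 = -28518)
1/A(96, -194) = 1/(-28518) = -1/28518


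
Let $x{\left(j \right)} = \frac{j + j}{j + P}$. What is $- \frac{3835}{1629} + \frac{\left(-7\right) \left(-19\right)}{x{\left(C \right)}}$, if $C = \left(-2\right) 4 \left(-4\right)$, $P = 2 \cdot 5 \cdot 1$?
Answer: $\frac{4427077}{52128} \approx 84.927$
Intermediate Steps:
$P = 10$ ($P = 10 \cdot 1 = 10$)
$C = 32$ ($C = \left(-8\right) \left(-4\right) = 32$)
$x{\left(j \right)} = \frac{2 j}{10 + j}$ ($x{\left(j \right)} = \frac{j + j}{j + 10} = \frac{2 j}{10 + j}$)
$- \frac{3835}{1629} + \frac{\left(-7\right) \left(-19\right)}{x{\left(C \right)}} = - \frac{3835}{1629} + \frac{\left(-7\right) \left(-19\right)}{2 \cdot 32 \frac{1}{10 + 32}} = \left(-3835\right) \frac{1}{1629} + \frac{133}{2 \cdot 32 \cdot \frac{1}{42}} = - \frac{3835}{1629} + \frac{133}{2 \cdot 32 \cdot \frac{1}{42}} = - \frac{3835}{1629} + \frac{133}{\frac{32}{21}} = - \frac{3835}{1629} + 133 \cdot \frac{21}{32} = - \frac{3835}{1629} + \frac{2793}{32} = \frac{4427077}{52128}$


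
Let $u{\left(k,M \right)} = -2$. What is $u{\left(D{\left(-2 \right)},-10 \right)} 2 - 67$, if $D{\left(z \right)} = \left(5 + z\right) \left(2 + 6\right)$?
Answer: $-71$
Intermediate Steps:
$D{\left(z \right)} = 40 + 8 z$ ($D{\left(z \right)} = \left(5 + z\right) 8 = 40 + 8 z$)
$u{\left(D{\left(-2 \right)},-10 \right)} 2 - 67 = \left(-2\right) 2 - 67 = -4 - 67 = -71$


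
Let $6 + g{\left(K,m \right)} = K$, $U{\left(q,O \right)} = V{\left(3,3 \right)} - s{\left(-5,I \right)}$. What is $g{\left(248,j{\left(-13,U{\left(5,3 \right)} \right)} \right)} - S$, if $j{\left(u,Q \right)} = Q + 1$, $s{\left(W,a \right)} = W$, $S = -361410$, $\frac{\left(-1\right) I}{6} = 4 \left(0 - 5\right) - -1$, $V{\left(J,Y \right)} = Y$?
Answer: $361652$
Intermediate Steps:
$I = 114$ ($I = - 6 \left(4 \left(0 - 5\right) - -1\right) = - 6 \left(4 \left(-5\right) + 1\right) = - 6 \left(-20 + 1\right) = \left(-6\right) \left(-19\right) = 114$)
$U{\left(q,O \right)} = 8$ ($U{\left(q,O \right)} = 3 - -5 = 3 + 5 = 8$)
$j{\left(u,Q \right)} = 1 + Q$
$g{\left(K,m \right)} = -6 + K$
$g{\left(248,j{\left(-13,U{\left(5,3 \right)} \right)} \right)} - S = \left(-6 + 248\right) - -361410 = 242 + 361410 = 361652$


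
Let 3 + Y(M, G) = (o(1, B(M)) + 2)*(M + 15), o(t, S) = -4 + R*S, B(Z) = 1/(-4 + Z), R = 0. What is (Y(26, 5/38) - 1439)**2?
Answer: 2322576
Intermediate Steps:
o(t, S) = -4 (o(t, S) = -4 + 0*S = -4 + 0 = -4)
Y(M, G) = -33 - 2*M (Y(M, G) = -3 + (-4 + 2)*(M + 15) = -3 - 2*(15 + M) = -3 + (-30 - 2*M) = -33 - 2*M)
(Y(26, 5/38) - 1439)**2 = ((-33 - 2*26) - 1439)**2 = ((-33 - 52) - 1439)**2 = (-85 - 1439)**2 = (-1524)**2 = 2322576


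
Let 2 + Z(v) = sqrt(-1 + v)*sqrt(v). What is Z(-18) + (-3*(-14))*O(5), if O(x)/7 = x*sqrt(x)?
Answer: -2 - 3*sqrt(38) + 1470*sqrt(5) ≈ 3266.5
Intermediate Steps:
Z(v) = -2 + sqrt(v)*sqrt(-1 + v) (Z(v) = -2 + sqrt(-1 + v)*sqrt(v) = -2 + sqrt(v)*sqrt(-1 + v))
O(x) = 7*x**(3/2) (O(x) = 7*(x*sqrt(x)) = 7*x**(3/2))
Z(-18) + (-3*(-14))*O(5) = (-2 + sqrt(-18)*sqrt(-1 - 18)) + (-3*(-14))*(7*5**(3/2)) = (-2 + (3*I*sqrt(2))*sqrt(-19)) + 42*(7*(5*sqrt(5))) = (-2 + (3*I*sqrt(2))*(I*sqrt(19))) + 42*(35*sqrt(5)) = (-2 - 3*sqrt(38)) + 1470*sqrt(5) = -2 - 3*sqrt(38) + 1470*sqrt(5)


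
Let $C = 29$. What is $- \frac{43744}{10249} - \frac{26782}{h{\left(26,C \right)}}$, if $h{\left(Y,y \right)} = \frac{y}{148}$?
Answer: $- \frac{40625598840}{297221} \approx -1.3668 \cdot 10^{5}$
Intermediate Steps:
$h{\left(Y,y \right)} = \frac{y}{148}$ ($h{\left(Y,y \right)} = y \frac{1}{148} = \frac{y}{148}$)
$- \frac{43744}{10249} - \frac{26782}{h{\left(26,C \right)}} = - \frac{43744}{10249} - \frac{26782}{\frac{1}{148} \cdot 29} = \left(-43744\right) \frac{1}{10249} - \frac{26782}{\frac{29}{148}} = - \frac{43744}{10249} - \frac{3963736}{29} = - \frac{40625598840}{297221}$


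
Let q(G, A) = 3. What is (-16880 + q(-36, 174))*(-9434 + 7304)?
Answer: 35948010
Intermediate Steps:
(-16880 + q(-36, 174))*(-9434 + 7304) = (-16880 + 3)*(-9434 + 7304) = -16877*(-2130) = 35948010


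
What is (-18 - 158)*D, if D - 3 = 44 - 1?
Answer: -8096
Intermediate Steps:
D = 46 (D = 3 + (44 - 1) = 3 + 43 = 46)
(-18 - 158)*D = (-18 - 158)*46 = -176*46 = -8096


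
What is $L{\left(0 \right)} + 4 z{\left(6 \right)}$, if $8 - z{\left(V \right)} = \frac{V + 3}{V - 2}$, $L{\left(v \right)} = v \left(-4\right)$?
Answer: $23$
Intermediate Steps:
$L{\left(v \right)} = - 4 v$
$z{\left(V \right)} = 8 - \frac{3 + V}{-2 + V}$ ($z{\left(V \right)} = 8 - \frac{V + 3}{V - 2} = 8 - \frac{3 + V}{-2 + V}$)
$L{\left(0 \right)} + 4 z{\left(6 \right)} = \left(-4\right) 0 + 4 \frac{-19 + 7 \cdot 6}{-2 + 6} = 0 + 4 \frac{-19 + 42}{4} = 0 + 4 \cdot \frac{1}{4} \cdot 23 = 0 + 4 \cdot \frac{23}{4} = 0 + 23 = 23$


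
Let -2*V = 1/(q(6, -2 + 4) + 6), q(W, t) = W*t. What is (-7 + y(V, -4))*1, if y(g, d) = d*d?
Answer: 9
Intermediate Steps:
V = -1/36 (V = -1/(2*(6*(-2 + 4) + 6)) = -1/(2*(6*2 + 6)) = -1/(2*(12 + 6)) = -½/18 = -½*1/18 = -1/36 ≈ -0.027778)
y(g, d) = d²
(-7 + y(V, -4))*1 = (-7 + (-4)²)*1 = (-7 + 16)*1 = 9*1 = 9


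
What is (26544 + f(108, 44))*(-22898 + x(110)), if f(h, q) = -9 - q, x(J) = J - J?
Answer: -606590918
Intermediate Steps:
x(J) = 0
(26544 + f(108, 44))*(-22898 + x(110)) = (26544 + (-9 - 1*44))*(-22898 + 0) = (26544 + (-9 - 44))*(-22898) = (26544 - 53)*(-22898) = 26491*(-22898) = -606590918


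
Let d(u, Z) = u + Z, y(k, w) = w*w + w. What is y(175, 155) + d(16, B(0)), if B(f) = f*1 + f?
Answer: 24196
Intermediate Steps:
B(f) = 2*f (B(f) = f + f = 2*f)
y(k, w) = w + w**2 (y(k, w) = w**2 + w = w + w**2)
d(u, Z) = Z + u
y(175, 155) + d(16, B(0)) = 155*(1 + 155) + (2*0 + 16) = 155*156 + (0 + 16) = 24180 + 16 = 24196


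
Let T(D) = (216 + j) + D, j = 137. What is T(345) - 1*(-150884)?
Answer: 151582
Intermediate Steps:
T(D) = 353 + D (T(D) = (216 + 137) + D = 353 + D)
T(345) - 1*(-150884) = (353 + 345) - 1*(-150884) = 698 + 150884 = 151582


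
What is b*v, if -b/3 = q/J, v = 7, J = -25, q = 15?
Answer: 63/5 ≈ 12.600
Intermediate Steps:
b = 9/5 (b = -45/(-25) = -45*(-1)/25 = -3*(-⅗) = 9/5 ≈ 1.8000)
b*v = (9/5)*7 = 63/5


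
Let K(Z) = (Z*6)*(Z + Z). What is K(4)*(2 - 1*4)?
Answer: -384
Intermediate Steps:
K(Z) = 12*Z² (K(Z) = (6*Z)*(2*Z) = 12*Z²)
K(4)*(2 - 1*4) = (12*4²)*(2 - 1*4) = (12*16)*(2 - 4) = 192*(-2) = -384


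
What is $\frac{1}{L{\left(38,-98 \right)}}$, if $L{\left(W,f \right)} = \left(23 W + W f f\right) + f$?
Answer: $\frac{1}{365728} \approx 2.7343 \cdot 10^{-6}$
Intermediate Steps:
$L{\left(W,f \right)} = f + 23 W + W f^{2}$ ($L{\left(W,f \right)} = \left(23 W + W f^{2}\right) + f = f + 23 W + W f^{2}$)
$\frac{1}{L{\left(38,-98 \right)}} = \frac{1}{-98 + 23 \cdot 38 + 38 \left(-98\right)^{2}} = \frac{1}{-98 + 874 + 38 \cdot 9604} = \frac{1}{-98 + 874 + 364952} = \frac{1}{365728}$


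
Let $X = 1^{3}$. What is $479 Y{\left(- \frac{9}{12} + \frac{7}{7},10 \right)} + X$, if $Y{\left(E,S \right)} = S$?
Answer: $4791$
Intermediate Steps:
$X = 1$
$479 Y{\left(- \frac{9}{12} + \frac{7}{7},10 \right)} + X = 479 \cdot 10 + 1 = 4790 + 1 = 4791$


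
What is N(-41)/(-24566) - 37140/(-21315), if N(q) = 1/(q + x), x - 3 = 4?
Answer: 2068065565/1186881724 ≈ 1.7424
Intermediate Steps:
x = 7 (x = 3 + 4 = 7)
N(q) = 1/(7 + q) (N(q) = 1/(q + 7) = 1/(7 + q))
N(-41)/(-24566) - 37140/(-21315) = 1/((7 - 41)*(-24566)) - 37140/(-21315) = -1/24566/(-34) - 37140*(-1/21315) = -1/34*(-1/24566) + 2476/1421 = 1/835244 + 2476/1421 = 2068065565/1186881724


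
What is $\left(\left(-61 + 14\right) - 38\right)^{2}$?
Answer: $7225$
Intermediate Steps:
$\left(\left(-61 + 14\right) - 38\right)^{2} = \left(-47 - 38\right)^{2} = \left(-85\right)^{2} = 7225$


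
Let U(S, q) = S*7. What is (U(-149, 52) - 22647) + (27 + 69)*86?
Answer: -15434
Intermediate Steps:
U(S, q) = 7*S
(U(-149, 52) - 22647) + (27 + 69)*86 = (7*(-149) - 22647) + (27 + 69)*86 = (-1043 - 22647) + 96*86 = -23690 + 8256 = -15434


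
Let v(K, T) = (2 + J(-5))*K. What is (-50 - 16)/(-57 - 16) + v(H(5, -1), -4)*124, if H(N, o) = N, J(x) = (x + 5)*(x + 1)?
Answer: 90586/73 ≈ 1240.9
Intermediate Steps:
J(x) = (1 + x)*(5 + x) (J(x) = (5 + x)*(1 + x) = (1 + x)*(5 + x))
v(K, T) = 2*K (v(K, T) = (2 + (5 + (-5)² + 6*(-5)))*K = (2 + (5 + 25 - 30))*K = (2 + 0)*K = 2*K)
(-50 - 16)/(-57 - 16) + v(H(5, -1), -4)*124 = (-50 - 16)/(-57 - 16) + (2*5)*124 = -66/(-73) + 10*124 = -66*(-1/73) + 1240 = 66/73 + 1240 = 90586/73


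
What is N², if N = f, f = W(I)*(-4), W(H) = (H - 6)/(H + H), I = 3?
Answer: 4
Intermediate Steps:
W(H) = (-6 + H)/(2*H) (W(H) = (-6 + H)/((2*H)) = (-6 + H)*(1/(2*H)) = (-6 + H)/(2*H))
f = 2 (f = ((½)*(-6 + 3)/3)*(-4) = ((½)*(⅓)*(-3))*(-4) = -½*(-4) = 2)
N = 2
N² = 2² = 4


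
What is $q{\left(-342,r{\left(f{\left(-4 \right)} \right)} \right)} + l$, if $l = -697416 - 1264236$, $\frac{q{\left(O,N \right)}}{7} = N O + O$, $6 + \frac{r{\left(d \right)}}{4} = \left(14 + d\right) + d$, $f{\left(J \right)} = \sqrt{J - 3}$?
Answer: $-2040654 - 19152 i \sqrt{7} \approx -2.0407 \cdot 10^{6} - 50671.0 i$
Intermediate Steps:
$f{\left(J \right)} = \sqrt{-3 + J}$
$r{\left(d \right)} = 32 + 8 d$ ($r{\left(d \right)} = -24 + 4 \left(\left(14 + d\right) + d\right) = -24 + 4 \left(14 + 2 d\right) = -24 + \left(56 + 8 d\right) = 32 + 8 d$)
$q{\left(O,N \right)} = 7 O + 7 N O$ ($q{\left(O,N \right)} = 7 \left(N O + O\right) = 7 \left(O + N O\right) = 7 O + 7 N O$)
$l = -1961652$
$q{\left(-342,r{\left(f{\left(-4 \right)} \right)} \right)} + l = 7 \left(-342\right) \left(1 + \left(32 + 8 \sqrt{-3 - 4}\right)\right) - 1961652 = 7 \left(-342\right) \left(1 + \left(32 + 8 \sqrt{-7}\right)\right) - 1961652 = 7 \left(-342\right) \left(1 + \left(32 + 8 i \sqrt{7}\right)\right) - 1961652 = 7 \left(-342\right) \left(33 + 8 i \sqrt{7}\right) - 1961652 = \left(-79002 - 19152 i \sqrt{7}\right) - 1961652 = -2040654 - 19152 i \sqrt{7}$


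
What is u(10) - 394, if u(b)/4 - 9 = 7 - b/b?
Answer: -334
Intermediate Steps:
u(b) = 60 (u(b) = 36 + 4*(7 - b/b) = 36 + 4*(7 - 1*1) = 36 + 4*(7 - 1) = 36 + 4*6 = 36 + 24 = 60)
u(10) - 394 = 60 - 394 = -334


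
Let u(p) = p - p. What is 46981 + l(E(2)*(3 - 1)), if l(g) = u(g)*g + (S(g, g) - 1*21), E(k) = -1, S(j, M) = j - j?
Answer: 46960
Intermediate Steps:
S(j, M) = 0
u(p) = 0
l(g) = -21 (l(g) = 0*g + (0 - 1*21) = 0 + (0 - 21) = 0 - 21 = -21)
46981 + l(E(2)*(3 - 1)) = 46981 - 21 = 46960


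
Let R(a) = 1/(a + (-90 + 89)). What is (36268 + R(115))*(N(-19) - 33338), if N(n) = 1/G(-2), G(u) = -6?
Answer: -827030502037/684 ≈ -1.2091e+9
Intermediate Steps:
N(n) = -⅙ (N(n) = 1/(-6) = -⅙)
R(a) = 1/(-1 + a) (R(a) = 1/(a - 1) = 1/(-1 + a))
(36268 + R(115))*(N(-19) - 33338) = (36268 + 1/(-1 + 115))*(-⅙ - 33338) = (36268 + 1/114)*(-200029/6) = (4134553/114)*(-200029/6) = -827030502037/684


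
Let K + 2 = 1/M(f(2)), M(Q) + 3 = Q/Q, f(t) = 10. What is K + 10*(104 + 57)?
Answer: 3215/2 ≈ 1607.5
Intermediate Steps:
M(Q) = -2 (M(Q) = -3 + Q/Q = -3 + 1 = -2)
K = -5/2 (K = -2 + 1/(-2) = -2 - ½ = -5/2 ≈ -2.5000)
K + 10*(104 + 57) = -5/2 + 10*(104 + 57) = -5/2 + 10*161 = -5/2 + 1610 = 3215/2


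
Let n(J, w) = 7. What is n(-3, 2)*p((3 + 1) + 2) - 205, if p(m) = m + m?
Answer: -121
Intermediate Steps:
p(m) = 2*m
n(-3, 2)*p((3 + 1) + 2) - 205 = 7*(2*((3 + 1) + 2)) - 205 = 7*(2*(4 + 2)) - 205 = 7*(2*6) - 205 = 7*12 - 205 = 84 - 205 = -121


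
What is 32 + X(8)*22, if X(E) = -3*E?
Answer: -496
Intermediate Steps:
32 + X(8)*22 = 32 - 3*8*22 = 32 - 24*22 = 32 - 528 = -496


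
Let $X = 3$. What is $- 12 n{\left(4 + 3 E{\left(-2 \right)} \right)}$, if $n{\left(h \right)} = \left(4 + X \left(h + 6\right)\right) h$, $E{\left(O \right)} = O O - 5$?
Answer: $-300$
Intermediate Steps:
$E{\left(O \right)} = -5 + O^{2}$ ($E{\left(O \right)} = O^{2} - 5 = -5 + O^{2}$)
$n{\left(h \right)} = h \left(22 + 3 h\right)$ ($n{\left(h \right)} = \left(4 + 3 \left(h + 6\right)\right) h = \left(4 + 3 \left(6 + h\right)\right) h = \left(4 + \left(18 + 3 h\right)\right) h = \left(22 + 3 h\right) h = h \left(22 + 3 h\right)$)
$- 12 n{\left(4 + 3 E{\left(-2 \right)} \right)} = - 12 \left(4 + 3 \left(-5 + \left(-2\right)^{2}\right)\right) \left(22 + 3 \left(4 + 3 \left(-5 + \left(-2\right)^{2}\right)\right)\right) = - 12 \left(4 + 3 \left(-5 + 4\right)\right) \left(22 + 3 \left(4 + 3 \left(-5 + 4\right)\right)\right) = - 12 \left(4 + 3 \left(-1\right)\right) \left(22 + 3 \left(4 + 3 \left(-1\right)\right)\right) = - 12 \left(4 - 3\right) \left(22 + 3 \left(4 - 3\right)\right) = - 12 \cdot 1 \left(22 + 3 \cdot 1\right) = - 12 \cdot 1 \left(22 + 3\right) = - 12 \cdot 1 \cdot 25 = \left(-12\right) 25 = -300$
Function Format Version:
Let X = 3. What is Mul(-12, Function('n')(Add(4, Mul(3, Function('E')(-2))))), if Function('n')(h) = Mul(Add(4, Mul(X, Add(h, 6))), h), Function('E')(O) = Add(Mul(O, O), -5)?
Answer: -300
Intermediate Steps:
Function('E')(O) = Add(-5, Pow(O, 2)) (Function('E')(O) = Add(Pow(O, 2), -5) = Add(-5, Pow(O, 2)))
Function('n')(h) = Mul(h, Add(22, Mul(3, h))) (Function('n')(h) = Mul(Add(4, Mul(3, Add(h, 6))), h) = Mul(Add(4, Mul(3, Add(6, h))), h) = Mul(Add(4, Add(18, Mul(3, h))), h) = Mul(Add(22, Mul(3, h)), h) = Mul(h, Add(22, Mul(3, h))))
Mul(-12, Function('n')(Add(4, Mul(3, Function('E')(-2))))) = Mul(-12, Mul(Add(4, Mul(3, Add(-5, Pow(-2, 2)))), Add(22, Mul(3, Add(4, Mul(3, Add(-5, Pow(-2, 2)))))))) = Mul(-12, Mul(Add(4, Mul(3, Add(-5, 4))), Add(22, Mul(3, Add(4, Mul(3, Add(-5, 4))))))) = Mul(-12, Mul(Add(4, Mul(3, -1)), Add(22, Mul(3, Add(4, Mul(3, -1)))))) = Mul(-12, Mul(Add(4, -3), Add(22, Mul(3, Add(4, -3))))) = Mul(-12, Mul(1, Add(22, Mul(3, 1)))) = Mul(-12, Mul(1, Add(22, 3))) = Mul(-12, Mul(1, 25)) = Mul(-12, 25) = -300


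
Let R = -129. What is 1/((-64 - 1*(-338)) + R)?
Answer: 1/145 ≈ 0.0068966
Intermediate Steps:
1/((-64 - 1*(-338)) + R) = 1/((-64 - 1*(-338)) - 129) = 1/((-64 + 338) - 129) = 1/(274 - 129) = 1/145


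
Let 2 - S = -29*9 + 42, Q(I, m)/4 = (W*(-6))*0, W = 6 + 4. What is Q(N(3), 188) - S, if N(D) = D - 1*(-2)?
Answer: -221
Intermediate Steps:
W = 10
N(D) = 2 + D (N(D) = D + 2 = 2 + D)
Q(I, m) = 0 (Q(I, m) = 4*((10*(-6))*0) = 4*(-60*0) = 4*0 = 0)
S = 221 (S = 2 - (-29*9 + 42) = 2 - (-261 + 42) = 2 - 1*(-219) = 2 + 219 = 221)
Q(N(3), 188) - S = 0 - 1*221 = 0 - 221 = -221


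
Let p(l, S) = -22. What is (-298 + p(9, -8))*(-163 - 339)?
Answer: 160640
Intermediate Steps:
(-298 + p(9, -8))*(-163 - 339) = (-298 - 22)*(-163 - 339) = -320*(-502) = 160640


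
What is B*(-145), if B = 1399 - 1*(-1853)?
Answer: -471540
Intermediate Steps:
B = 3252 (B = 1399 + 1853 = 3252)
B*(-145) = 3252*(-145) = -471540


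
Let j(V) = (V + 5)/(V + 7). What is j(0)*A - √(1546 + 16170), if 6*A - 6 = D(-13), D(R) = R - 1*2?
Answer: -15/14 - 2*√4429 ≈ -134.17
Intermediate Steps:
D(R) = -2 + R (D(R) = R - 2 = -2 + R)
A = -3/2 (A = 1 + (-2 - 13)/6 = 1 + (⅙)*(-15) = 1 - 5/2 = -3/2 ≈ -1.5000)
j(V) = (5 + V)/(7 + V)
j(0)*A - √(1546 + 16170) = ((5 + 0)/(7 + 0))*(-3/2) - √(1546 + 16170) = (5/7)*(-3/2) - √17716 = ((⅐)*5)*(-3/2) - 2*√4429 = (5/7)*(-3/2) - 2*√4429 = -15/14 - 2*√4429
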